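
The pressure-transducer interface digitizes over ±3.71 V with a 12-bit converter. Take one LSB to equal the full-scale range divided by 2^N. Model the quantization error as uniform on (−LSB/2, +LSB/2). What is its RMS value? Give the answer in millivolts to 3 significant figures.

0.523 mV

The full-scale span is 3.71 − (-3.71) = 7.42 V.
LSB = 7.42 V ÷ 2^12 = 7.42/4096 V = 1.8115 mV.
σ_q = LSB/√12 = 1.8115 mV/3.4641 = 0.523 mV.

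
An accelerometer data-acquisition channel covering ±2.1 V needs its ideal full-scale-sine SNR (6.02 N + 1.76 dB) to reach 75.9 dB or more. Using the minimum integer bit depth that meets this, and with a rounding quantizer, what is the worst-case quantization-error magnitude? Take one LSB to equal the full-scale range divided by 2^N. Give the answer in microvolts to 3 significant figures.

The full-scale span is 2.1 − (-2.1) = 4.2 V.
Solving 6.02 N ≥ 75.9 − 1.76: N ≥ 12.316. Round up → N = 13.
Step size = 4.2/8192 V = 0.51270 mV.
|e|_max = LSB/2 = 256 µV.

256 µV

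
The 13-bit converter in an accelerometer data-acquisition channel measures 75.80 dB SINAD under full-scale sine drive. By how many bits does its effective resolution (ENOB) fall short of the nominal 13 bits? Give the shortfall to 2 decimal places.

Effective bits = (75.80 − 1.76)/6.02 = 12.2990.
Lost resolution: 13 − 12.2990 = 0.7010 bits.

0.70 bits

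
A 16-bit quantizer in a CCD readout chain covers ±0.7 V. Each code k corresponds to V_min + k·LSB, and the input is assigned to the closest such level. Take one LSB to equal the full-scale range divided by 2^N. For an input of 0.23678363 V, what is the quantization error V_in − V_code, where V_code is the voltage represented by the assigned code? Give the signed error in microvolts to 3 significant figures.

Span: 0.7 V − (-0.7 V) = 1.4 V. LSB = 1.4 V / 2^16 ≈ 21.36 µV.
Position in LSBs: (0.23678363 − (-0.7)) × 65536/1.4 = 43852.1800; rounding gives k = 43852.
V_code = V_min + k × range/2^16 = -0.7 + 43852 × 1.4/65536 = 0.23677978516 V.
Error = V_in − V_code = 0.23678363 − (0.23677978516) = +3.84 µV.

+3.84 µV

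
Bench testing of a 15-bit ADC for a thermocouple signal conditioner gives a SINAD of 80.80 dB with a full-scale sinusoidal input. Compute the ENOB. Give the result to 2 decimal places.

13.13 bits

(80.80 − 1.76) / 6.02 = 79.04/6.02 = 13.1296 effective bits.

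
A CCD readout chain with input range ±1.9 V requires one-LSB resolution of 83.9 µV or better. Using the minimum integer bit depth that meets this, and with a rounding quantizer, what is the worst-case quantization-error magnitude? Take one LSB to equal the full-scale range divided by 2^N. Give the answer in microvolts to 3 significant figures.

29.0 µV

Span: 1.9 V − (-1.9 V) = 3.8 V.
3.8 V / 83.9 µV = 45290. Since 2^15 = 32768 and 2^16 = 65536, N = 16.
One LSB is 3.8 V / 65536 = 57.983 µV.
Max error for round-to-nearest is LSB/2 = 29.0 µV.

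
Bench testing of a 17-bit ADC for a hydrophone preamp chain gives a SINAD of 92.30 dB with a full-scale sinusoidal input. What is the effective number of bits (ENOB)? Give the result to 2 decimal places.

15.04 bits

ENOB = (92.30 − 1.76)/6.02 = 15.0399 bits.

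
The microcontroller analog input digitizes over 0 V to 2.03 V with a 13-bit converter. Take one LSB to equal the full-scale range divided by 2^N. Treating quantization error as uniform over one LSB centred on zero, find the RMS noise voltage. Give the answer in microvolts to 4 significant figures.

71.53 µV

V_FS = 2.03 V.
Step size = 2.03/8192 V = 247.803 µV.
RMS of a uniform error over width LSB is LSB/√12 = 71.53 µV.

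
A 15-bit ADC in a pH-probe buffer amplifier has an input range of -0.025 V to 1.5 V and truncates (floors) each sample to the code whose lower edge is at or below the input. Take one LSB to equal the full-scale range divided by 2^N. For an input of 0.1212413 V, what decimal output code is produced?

Range = 1.5 − (-0.025) = 1.525 V. LSB = 1.525 V / 2^15 ≈ 46.54 µV.
V_in − V_min = 0.1212413 − (-0.025) = 0.1462413 V.
Divide by LSB: 0.1462413 × 32768/1.525 = 3142.3180.
Truncating gives code 3142.

3142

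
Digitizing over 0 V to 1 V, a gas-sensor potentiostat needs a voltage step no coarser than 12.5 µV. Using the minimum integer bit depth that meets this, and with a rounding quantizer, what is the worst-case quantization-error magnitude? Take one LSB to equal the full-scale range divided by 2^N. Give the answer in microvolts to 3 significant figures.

3.81 µV

V_FS = 1 V.
Required number of levels: 1/12.5 µV = 80000; smallest N with 2^N ≥ that is 17.
Step size = 1/131072 V = 7.6294 µV.
Max error for round-to-nearest is LSB/2 = 3.81 µV.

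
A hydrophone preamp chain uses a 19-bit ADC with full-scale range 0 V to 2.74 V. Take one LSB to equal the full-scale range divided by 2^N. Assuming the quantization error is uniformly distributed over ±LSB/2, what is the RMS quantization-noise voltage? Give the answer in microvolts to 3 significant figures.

Range is 2.74 V.
LSB = 2.74 V ÷ 2^19 = 2.74/524288 V = 5.2261 µV.
σ_q = LSB/√12 = 5.2261 µV/3.4641 = 1.51 µV.

1.51 µV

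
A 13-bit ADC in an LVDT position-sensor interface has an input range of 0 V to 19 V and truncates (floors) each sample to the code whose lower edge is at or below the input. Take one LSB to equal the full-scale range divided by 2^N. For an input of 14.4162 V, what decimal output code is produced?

6215

V_FS = 19 V. LSB = 19 V / 2^13 ≈ 2.319 mV.
(V_in − V_min) × 2^13/range = (14.4162 − (0)) × 8192/19 = 6215.658.
Floor → code = 6215.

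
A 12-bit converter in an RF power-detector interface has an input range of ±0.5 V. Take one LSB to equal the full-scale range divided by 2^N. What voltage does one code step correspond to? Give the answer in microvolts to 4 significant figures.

Full-scale range = 0.5 V − (-0.5 V) = 1 V.
2^12 = 4096 levels.
LSB = 1 V / 2^12 = 244.1 µV.

244.1 µV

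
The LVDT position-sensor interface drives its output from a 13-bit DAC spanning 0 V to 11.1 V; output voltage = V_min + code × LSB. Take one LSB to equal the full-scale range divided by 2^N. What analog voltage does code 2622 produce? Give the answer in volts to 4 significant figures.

Span = 11.1 V. LSB = 11.1 V / 2^13.
Output = V_min + (2622/8192) × range = 0 + 0.320068 × 11.1 V
      = 0 + 3.55276 = 3.55276 V.

3.553 V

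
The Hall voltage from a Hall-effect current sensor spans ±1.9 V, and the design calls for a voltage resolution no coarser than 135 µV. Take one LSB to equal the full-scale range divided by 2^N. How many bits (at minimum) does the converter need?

15 bits

Span: 1.9 V − (-1.9 V) = 3.8 V.
Required number of levels: 3.8/135 µV = 28148; smallest N with 2^N ≥ that is 15.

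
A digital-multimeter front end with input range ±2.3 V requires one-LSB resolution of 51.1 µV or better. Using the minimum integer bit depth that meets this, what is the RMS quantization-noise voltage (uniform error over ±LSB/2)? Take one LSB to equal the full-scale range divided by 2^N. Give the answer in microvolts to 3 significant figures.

Span: 2.3 V − (-2.3 V) = 4.6 V.
Need 2^N ≥ 4.6 V / 51.1 µV = 90020 → N_min = 17.
LSB = 4.6 V / 2^17 = 35.095 µV.
RMS noise = LSB/√12 = 10.1 µV.

10.1 µV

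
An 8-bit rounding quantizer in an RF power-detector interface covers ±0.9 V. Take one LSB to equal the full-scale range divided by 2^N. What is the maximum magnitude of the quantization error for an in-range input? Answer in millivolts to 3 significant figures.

Span: 0.9 V − (-0.9 V) = 1.8 V.
Step size = 1.8/256 V = 7.0313 mV.
|e|_max = LSB/2 = 3.52 mV.

3.52 mV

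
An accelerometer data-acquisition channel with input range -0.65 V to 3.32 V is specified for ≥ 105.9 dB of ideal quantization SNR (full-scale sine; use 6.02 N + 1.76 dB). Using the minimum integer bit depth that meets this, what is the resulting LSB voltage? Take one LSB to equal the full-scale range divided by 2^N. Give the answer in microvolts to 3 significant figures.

15.1 µV

Range = 3.32 − (-0.65) = 3.97 V.
6.02 N + 1.76 ≥ 105.9 gives N ≥ 17.299, so the minimum integer is 18.
One LSB is 3.97 V / 262144 = 15.1 µV.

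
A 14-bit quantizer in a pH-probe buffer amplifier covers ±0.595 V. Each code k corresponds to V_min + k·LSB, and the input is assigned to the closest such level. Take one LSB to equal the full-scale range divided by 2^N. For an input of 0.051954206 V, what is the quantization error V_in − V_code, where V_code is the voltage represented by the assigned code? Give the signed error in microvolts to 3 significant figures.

Span: 0.595 V − (-0.595 V) = 1.19 V. LSB = 1.19 V / 2^14 ≈ 72.63 µV.
Position in LSBs: (0.051954206 − (-0.595)) × 16384/1.19 = 8907.3090; rounding gives k = 8907.
V_code = V_min + k × range/2^14 = -0.595 + 8907 × 1.19/16384 = 0.051931762695 V.
Error = V_in − V_code = 0.051954206 − (0.051931762695) = +22.4 µV.

+22.4 µV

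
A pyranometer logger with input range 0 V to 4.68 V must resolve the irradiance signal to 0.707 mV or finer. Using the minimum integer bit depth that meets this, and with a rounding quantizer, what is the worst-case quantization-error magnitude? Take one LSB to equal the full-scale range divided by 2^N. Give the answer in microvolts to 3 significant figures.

286 µV

V_FS = 4.68 V.
Levels needed ≥ 4.68/0.707 mV = 6620. 2^13 = 8192 suffices, so N_min = 13.
One LSB is 4.68 V / 8192 = 0.57129 mV.
Half an LSB is 286 µV.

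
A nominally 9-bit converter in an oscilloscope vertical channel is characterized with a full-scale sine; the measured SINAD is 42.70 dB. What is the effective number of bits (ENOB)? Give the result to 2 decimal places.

(42.70 − 1.76) / 6.02 = 40.94/6.02 = 6.8007 effective bits.

6.80 bits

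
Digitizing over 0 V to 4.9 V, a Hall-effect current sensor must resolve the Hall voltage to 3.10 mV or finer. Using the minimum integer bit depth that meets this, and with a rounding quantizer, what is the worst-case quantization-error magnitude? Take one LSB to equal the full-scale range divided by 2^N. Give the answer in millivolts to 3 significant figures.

1.20 mV

Full-scale range = 4.9 V.
4.9 V / 3.10 mV = 1581. Since 2^10 = 1024 and 2^11 = 2048, N = 11.
LSB = 4.9 V / 2^11 = 2.3926 mV.
Half an LSB is 1.20 mV.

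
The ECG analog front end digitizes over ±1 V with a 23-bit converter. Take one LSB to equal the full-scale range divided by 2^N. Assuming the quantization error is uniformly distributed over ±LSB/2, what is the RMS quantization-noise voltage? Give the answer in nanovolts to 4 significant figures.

Full-scale range = 1 V − (-1 V) = 2 V.
One LSB is 2 V / 8388608 = 238.419 nV.
σ_q = LSB/√12 = 238.419 nV/3.4641 = 68.83 nV.

68.83 nV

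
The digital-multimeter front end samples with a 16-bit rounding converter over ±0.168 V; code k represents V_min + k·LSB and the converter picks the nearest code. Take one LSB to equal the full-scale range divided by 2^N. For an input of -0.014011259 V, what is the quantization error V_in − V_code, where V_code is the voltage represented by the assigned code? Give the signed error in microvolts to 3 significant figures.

Span: 0.168 V − (-0.168 V) = 0.336 V. LSB = 0.336 V / 2^16 ≈ 5.127 µV.
(-0.014011259 − (-0.168)) / LSB = 0.153988741 × 65536/0.336 = 30035.1373. Nearest integer: k = 30035.
V_code = V_min + k × range/2^16 = -0.168 + 30035 × 0.336/65536 = -0.014011962891 V.
Error = V_in − V_code = -0.014011259 − (-0.014011962891) = +0.704 µV.

+0.704 µV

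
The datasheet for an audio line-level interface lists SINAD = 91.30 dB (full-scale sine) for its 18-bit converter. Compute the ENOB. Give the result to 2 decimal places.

14.87 bits

ENOB = (SINAD − 1.76) / 6.02 = (91.30 − 1.76) / 6.02 = 89.54 / 6.02 = 14.8738.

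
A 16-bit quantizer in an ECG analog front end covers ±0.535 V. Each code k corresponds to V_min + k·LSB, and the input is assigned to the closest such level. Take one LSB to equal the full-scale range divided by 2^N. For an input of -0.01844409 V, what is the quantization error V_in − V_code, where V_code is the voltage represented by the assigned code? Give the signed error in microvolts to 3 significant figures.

Full-scale range = 0.535 V − (-0.535 V) = 1.07 V. LSB = 1.07 V / 2^16 ≈ 16.33 µV.
(-0.01844409 − (-0.535)) / LSB = 0.51655591 × 65536/1.07 = 31638.3253. Nearest integer: k = 31638.
V_code = V_min + k × range/2^16 = -0.535 + 31638 × 1.07/65536 = -0.018449401855 V.
V_in − V_code = -0.01844409 − (-0.018449401855) = +5.31 µV.

+5.31 µV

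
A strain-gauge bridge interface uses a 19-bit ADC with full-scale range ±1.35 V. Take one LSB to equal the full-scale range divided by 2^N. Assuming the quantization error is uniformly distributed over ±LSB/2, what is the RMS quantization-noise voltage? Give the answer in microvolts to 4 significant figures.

1.487 µV

Full-scale range = 1.35 V − (-1.35 V) = 2.7 V.
One LSB is 2.7 V / 524288 = 5.14984 µV.
V_rms = LSB/√12 = 5.14984 µV / √12 = 1.487 µV.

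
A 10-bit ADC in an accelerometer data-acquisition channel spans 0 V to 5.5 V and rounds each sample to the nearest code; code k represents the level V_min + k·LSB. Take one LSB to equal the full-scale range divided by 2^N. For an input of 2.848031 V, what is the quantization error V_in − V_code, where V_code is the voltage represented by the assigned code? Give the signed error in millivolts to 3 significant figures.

+1.35 mV

V_FS = 5.5 V. LSB = 5.5 V / 2^10 ≈ 5.371 mV.
Position in LSBs: (2.848031 − (0)) × 1024/5.5 = 530.2516; rounding gives k = 530.
V_code = 0 + (530/1024) × 5.5 = 2.846679688 V.
Error = V_in − V_code = 2.848031 − (2.846679688) = +1.35 mV.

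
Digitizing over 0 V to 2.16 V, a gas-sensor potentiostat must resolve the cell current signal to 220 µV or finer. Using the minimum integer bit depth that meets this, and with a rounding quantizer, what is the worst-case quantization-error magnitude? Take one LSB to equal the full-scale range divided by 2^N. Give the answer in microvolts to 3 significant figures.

65.9 µV

Span = 2.16 V.
2.16 V / 220 µV = 9818. Since 2^13 = 8192 and 2^14 = 16384, N = 14.
LSB = 2.16 V / 2^14 = 131.84 µV.
Half an LSB is 65.9 µV.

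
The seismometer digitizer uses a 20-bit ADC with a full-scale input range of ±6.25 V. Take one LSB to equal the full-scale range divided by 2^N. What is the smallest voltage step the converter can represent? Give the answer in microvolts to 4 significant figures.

11.92 µV

Span: 6.25 V − (-6.25 V) = 12.5 V.
There are 2^20 = 1048576 steps.
LSB = 12.5 V / 2^20 = 11.92 µV.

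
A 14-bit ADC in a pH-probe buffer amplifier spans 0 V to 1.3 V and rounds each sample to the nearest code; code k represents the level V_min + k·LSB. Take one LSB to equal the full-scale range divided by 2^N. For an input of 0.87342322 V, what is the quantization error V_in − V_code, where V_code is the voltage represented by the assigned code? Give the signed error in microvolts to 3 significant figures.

Full-scale range = 1.3 V. LSB = 1.3 V / 2^14 ≈ 79.35 µV.
(V_in − V_min)/LSB = (0.87342322 − (0)) × 16384/1.3 = 11007.8200 → nearest code k = 11008.
Reconstructed level: 0 + 11008 × 1.3/16384 V = 0.87343750000 V.
V_in − V_code = 0.87342322 − (0.87343750000) = −14.3 µV.

−14.3 µV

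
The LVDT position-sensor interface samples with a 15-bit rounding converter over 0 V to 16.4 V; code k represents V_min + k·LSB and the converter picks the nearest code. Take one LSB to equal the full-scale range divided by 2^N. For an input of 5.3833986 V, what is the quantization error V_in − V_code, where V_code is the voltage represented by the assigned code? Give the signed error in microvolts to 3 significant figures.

+147 µV

Range is 16.4 V. LSB = 16.4 V / 2^15 ≈ 0.5005 mV.
(5.3833986 − (0)) / LSB = 5.3833986 × 32768/16.4 = 10756.2930. Nearest integer: k = 10756.
Reconstructed level: 0 + 10756 × 16.4/32768 V = 5.3832519531 V.
V_in − V_code = 5.3833986 − (5.3832519531) = +147 µV.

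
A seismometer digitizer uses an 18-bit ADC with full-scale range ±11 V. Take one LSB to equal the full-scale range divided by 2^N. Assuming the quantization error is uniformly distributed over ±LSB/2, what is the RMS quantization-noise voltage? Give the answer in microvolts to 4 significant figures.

24.23 µV

Range = 11 − (-11) = 22 V.
LSB = 22 V / 2^18 = 83.9233 µV.
σ_q = LSB/√12 = 83.9233 µV/3.4641 = 24.23 µV.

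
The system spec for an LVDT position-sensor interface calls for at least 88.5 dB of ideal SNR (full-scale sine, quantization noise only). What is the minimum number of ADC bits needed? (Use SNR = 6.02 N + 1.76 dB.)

15 bits

N ≥ (88.5 − 1.76)/6.02 = 14.409 → N_min = 15.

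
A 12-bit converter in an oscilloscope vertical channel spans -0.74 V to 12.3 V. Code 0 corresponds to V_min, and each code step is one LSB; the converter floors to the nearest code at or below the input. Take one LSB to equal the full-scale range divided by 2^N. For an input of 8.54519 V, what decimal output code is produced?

Full-scale range = 12.3 V − (-0.74 V) = 13.04 V. LSB = 13.04 V / 2^12 ≈ 3.184 mV.
(V_in − V_min) × 2^12/range = (8.54519 − (-0.74)) × 4096/13.04 = 2916.575.
Floor → code = 2916.

2916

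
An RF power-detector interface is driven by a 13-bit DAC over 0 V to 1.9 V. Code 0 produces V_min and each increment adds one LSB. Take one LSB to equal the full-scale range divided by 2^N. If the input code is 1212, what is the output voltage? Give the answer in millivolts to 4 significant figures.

281.1 mV

V_FS = 1.9 V. LSB = 1.9 V / 2^13.
V_out = V_min + code × LSB = 0 V + 1212 × 1.9 V / 8192
      = 0 + 0.281104 = 0.281104 V.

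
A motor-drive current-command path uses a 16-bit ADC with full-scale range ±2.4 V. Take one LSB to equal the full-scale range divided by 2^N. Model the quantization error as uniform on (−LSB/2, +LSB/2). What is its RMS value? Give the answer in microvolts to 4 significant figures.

Span: 2.4 V − (-2.4 V) = 4.8 V.
One LSB is 4.8 V / 65536 = 73.2422 µV.
RMS of a uniform error over width LSB is LSB/√12 = 21.14 µV.

21.14 µV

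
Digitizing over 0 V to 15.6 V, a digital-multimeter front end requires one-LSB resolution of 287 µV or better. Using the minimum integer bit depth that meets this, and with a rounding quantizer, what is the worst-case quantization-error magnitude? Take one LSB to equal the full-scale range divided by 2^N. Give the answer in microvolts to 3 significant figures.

119 µV

Span = 15.6 V.
Required number of levels: 15.6/287 µV = 54355; smallest N with 2^N ≥ that is 16.
LSB = 15.6 V ÷ 2^16 = 15.6/65536 V = 238.04 µV.
Max error for round-to-nearest is LSB/2 = 119 µV.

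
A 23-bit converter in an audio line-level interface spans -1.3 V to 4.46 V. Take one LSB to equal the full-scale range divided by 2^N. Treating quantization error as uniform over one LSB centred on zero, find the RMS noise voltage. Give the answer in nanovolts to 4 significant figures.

198.2 nV

The full-scale span is 4.46 − (-1.3) = 5.76 V.
Step size = 5.76/8388608 V = 0.686646 µV.
V_rms = LSB/√12 = 0.686646 µV / √12 = 198.2 nV.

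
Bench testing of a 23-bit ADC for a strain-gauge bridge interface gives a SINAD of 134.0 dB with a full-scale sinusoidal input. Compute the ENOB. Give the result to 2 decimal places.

Inverting SNR = 6.02 N + 1.76: N_eff = (134.0 − 1.76)/6.02 = 21.9668.

21.97 bits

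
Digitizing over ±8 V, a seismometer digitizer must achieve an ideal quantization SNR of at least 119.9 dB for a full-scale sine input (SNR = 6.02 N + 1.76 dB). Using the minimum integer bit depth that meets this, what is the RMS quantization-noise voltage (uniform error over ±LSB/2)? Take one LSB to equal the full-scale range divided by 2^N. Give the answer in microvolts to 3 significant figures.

4.40 µV

The full-scale span is 8 − (-8) = 16 V.
Solving 6.02 N ≥ 119.9 − 1.76: N ≥ 19.625. Round up → N = 20.
One LSB is 16 V / 1048576 = 15.259 µV.
V_rms = LSB/√12 = 4.40 µV.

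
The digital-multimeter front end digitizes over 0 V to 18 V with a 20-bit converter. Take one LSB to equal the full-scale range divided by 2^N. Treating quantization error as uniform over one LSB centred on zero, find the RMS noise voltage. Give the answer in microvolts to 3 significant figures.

Full-scale range = 18 V.
LSB = 18 V ÷ 2^20 = 18/1048576 V = 17.166 µV.
For a uniform distribution on [−LSB/2, +LSB/2], V_rms = LSB/√12 = 17.166 µV/3.4641 = 4.96 µV.

4.96 µV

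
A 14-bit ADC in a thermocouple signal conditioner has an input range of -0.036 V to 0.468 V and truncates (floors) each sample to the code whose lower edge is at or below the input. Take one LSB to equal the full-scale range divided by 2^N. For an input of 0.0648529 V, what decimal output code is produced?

3278

Full-scale range = 0.468 V − (-0.036 V) = 0.504 V. LSB = 0.504 V / 2^14 ≈ 30.76 µV.
(V_in − V_min) × 2^14/range = (0.0648529 − (-0.036)) × 16384/0.504 = 3278.520.
Floor → code = 3278.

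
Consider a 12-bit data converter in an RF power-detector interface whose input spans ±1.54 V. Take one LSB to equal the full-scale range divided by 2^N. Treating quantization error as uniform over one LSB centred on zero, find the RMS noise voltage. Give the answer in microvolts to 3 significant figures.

The full-scale span is 1.54 − (-1.54) = 3.08 V.
LSB = 3.08 V ÷ 2^12 = 3.08/4096 V = 0.75195 mV.
For a uniform distribution on [−LSB/2, +LSB/2], V_rms = LSB/√12 = 0.75195 mV/3.4641 = 217 µV.

217 µV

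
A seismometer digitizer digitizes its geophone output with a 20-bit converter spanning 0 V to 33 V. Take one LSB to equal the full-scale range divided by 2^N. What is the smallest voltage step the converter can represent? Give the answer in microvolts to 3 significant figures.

Span = 33 V.
There are 2^20 = 1048576 steps.
LSB = 33 V ÷ 2^20 = 33/1048576 V = 31.5 µV.

31.5 µV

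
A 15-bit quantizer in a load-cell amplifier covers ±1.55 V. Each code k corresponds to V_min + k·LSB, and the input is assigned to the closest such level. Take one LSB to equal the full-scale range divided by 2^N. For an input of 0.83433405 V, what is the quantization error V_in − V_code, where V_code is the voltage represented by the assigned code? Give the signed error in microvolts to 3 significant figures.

Span: 1.55 V − (-1.55 V) = 3.1 V. LSB = 3.1 V / 2^15 ≈ 94.60 µV.
Position in LSBs: (0.83433405 − (-1.55)) × 32768/3.1 = 25203.1800; rounding gives k = 25203.
Reconstructed level: -1.55 + 25203 × 3.1/32768 V = 0.83431701660 V.
Error = V_in − V_code = 0.83433405 − (0.83431701660) = +17.0 µV.

+17.0 µV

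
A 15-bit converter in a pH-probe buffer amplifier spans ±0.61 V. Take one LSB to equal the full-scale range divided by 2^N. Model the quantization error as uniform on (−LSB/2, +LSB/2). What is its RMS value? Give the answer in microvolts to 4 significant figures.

10.75 µV

Full-scale range = 0.61 V − (-0.61 V) = 1.22 V.
One LSB is 1.22 V / 32768 = 37.2314 µV.
V_rms = LSB/√12 = 37.2314 µV / √12 = 10.75 µV.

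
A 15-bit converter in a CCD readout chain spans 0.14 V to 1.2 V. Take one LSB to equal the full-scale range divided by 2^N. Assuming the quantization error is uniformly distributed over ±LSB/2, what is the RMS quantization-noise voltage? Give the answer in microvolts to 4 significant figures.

Range = 1.2 − (0.14) = 1.06 V.
Step size = 1.06/32768 V = 32.3486 µV.
RMS of a uniform error over width LSB is LSB/√12 = 9.338 µV.

9.338 µV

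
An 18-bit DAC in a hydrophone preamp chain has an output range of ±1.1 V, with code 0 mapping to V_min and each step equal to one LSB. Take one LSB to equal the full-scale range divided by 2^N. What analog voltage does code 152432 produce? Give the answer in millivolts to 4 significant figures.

Range = 1.1 − (-1.1) = 2.2 V. LSB = 2.2 V / 2^18.
V_out = -1.1 + 152432 × (2.2/262144) V
      = -1.1 + 1.27926 = 0.179260 V.

179.3 mV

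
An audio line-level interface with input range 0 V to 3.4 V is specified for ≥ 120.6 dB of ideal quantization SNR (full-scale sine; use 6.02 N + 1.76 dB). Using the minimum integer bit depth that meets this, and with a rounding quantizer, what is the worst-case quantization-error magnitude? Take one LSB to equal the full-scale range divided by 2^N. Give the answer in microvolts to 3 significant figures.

1.62 µV

Span = 3.4 V.
Solving 6.02 N ≥ 120.6 − 1.76: N ≥ 19.741. Round up → N = 20.
LSB = 3.4 V / 2^20 = 3.2425 µV.
Max error for round-to-nearest is LSB/2 = 1.62 µV.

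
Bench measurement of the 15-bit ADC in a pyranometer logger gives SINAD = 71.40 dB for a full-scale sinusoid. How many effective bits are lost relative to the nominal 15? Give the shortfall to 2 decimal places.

Effective bits = (71.40 − 1.76)/6.02 = 11.5681.
Shortfall = 15 − 11.5681 = 3.4319 bits.

3.43 bits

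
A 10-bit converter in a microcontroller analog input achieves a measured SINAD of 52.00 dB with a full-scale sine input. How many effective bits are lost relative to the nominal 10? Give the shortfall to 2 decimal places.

1.65 bits

ENOB = (SINAD − 1.76)/6.02 = (52.00 − 1.76)/6.02 = 8.3455 bits.
Shortfall = 10 − 8.3455 = 1.6545 bits.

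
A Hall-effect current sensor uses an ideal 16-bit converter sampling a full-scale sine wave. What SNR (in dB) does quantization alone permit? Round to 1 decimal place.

SNR = 6.02·16 + 1.76 = 98.08 dB.

98.1 dB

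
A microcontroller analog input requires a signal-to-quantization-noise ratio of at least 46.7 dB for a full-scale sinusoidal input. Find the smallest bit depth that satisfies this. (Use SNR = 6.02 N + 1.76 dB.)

Solving 6.02 N ≥ 46.7 − 1.76: N ≥ 7.465. Round up → N = 8.

8 bits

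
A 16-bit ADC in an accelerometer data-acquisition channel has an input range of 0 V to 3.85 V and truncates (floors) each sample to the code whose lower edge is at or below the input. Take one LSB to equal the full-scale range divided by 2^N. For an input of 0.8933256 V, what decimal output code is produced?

Full-scale range = 3.85 V. LSB = 3.85 V / 2^16 ≈ 58.75 µV.
V_in − V_min = 0.8933256 − (0) = 0.8933256 V.
Divide by LSB: 0.8933256 × 65536/3.85 = 15206.4900.
Truncating gives code 15206.

15206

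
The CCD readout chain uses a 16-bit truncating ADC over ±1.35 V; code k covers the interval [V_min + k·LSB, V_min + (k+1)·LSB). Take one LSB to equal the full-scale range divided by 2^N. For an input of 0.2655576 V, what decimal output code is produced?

39213

Range = 1.35 − (-1.35) = 2.7 V. LSB = 2.7 V / 2^16 ≈ 41.20 µV.
V_in − V_min = 0.2655576 − (-1.35) = 1.6155576 V.
Divide by LSB: 1.6155576 × 65536/2.7 = 39213.7714.
Truncating gives code 39213.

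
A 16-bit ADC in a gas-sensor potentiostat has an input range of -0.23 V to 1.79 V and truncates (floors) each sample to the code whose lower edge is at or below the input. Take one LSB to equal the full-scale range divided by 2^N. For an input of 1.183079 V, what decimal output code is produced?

Span: 1.79 V − (-0.23 V) = 2.02 V. LSB = 2.02 V / 2^16 ≈ 30.82 µV.
(V_in − V_min) × 2^16/range = (1.183079 − (-0.23)) × 65536/2.02 = 45845.319.
Floor → code = 45845.

45845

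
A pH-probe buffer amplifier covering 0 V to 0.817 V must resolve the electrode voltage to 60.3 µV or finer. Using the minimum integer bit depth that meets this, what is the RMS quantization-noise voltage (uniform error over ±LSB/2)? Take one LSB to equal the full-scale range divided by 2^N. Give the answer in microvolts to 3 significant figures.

Full-scale range = 0.817 V.
Need 2^N ≥ 0.817 V / 60.3 µV = 13550 → N_min = 14.
LSB = 0.817 V ÷ 2^14 = 0.817/16384 V = 49.866 µV.
σ_q = LSB/√12 = 49.866 µV/3.4641 = 14.4 µV.

14.4 µV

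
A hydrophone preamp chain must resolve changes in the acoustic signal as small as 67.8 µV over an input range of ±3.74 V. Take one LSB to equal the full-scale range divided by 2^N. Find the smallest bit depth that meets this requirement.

Span: 3.74 V − (-3.74 V) = 7.48 V.
Required number of levels: 7.48/67.8 µV = 110320; smallest N with 2^N ≥ that is 17.

17 bits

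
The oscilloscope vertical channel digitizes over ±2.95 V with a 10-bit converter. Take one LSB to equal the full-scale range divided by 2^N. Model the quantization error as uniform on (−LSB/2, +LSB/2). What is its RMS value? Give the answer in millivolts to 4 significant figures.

1.663 mV

Span: 2.95 V − (-2.95 V) = 5.9 V.
Step size = 5.9/1024 V = 5.76172 mV.
For a uniform distribution on [−LSB/2, +LSB/2], V_rms = LSB/√12 = 5.76172 mV/3.4641 = 1.663 mV.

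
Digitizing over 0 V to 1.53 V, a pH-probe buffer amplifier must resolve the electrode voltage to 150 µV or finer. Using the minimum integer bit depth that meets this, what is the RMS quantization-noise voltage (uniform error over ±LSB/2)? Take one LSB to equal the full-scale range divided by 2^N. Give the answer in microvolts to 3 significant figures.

27.0 µV

V_FS = 1.53 V.
Levels needed ≥ 1.53/150 µV = 10200. 2^14 = 16384 suffices, so N_min = 14.
LSB = 1.53 V / 2^14 = 93.384 µV.
V_rms = LSB/√12 = 27.0 µV.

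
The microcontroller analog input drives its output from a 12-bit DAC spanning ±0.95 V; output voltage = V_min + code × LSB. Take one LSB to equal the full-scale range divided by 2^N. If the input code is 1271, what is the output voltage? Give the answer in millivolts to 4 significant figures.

-360.4 mV

The full-scale span is 0.95 − (-0.95) = 1.9 V. LSB = 1.9 V / 2^12.
Output = V_min + (1271/4096) × range = -0.95 + 0.310303 × 1.9 V
      = -0.95 V + 0.589575 V = -0.360425 V.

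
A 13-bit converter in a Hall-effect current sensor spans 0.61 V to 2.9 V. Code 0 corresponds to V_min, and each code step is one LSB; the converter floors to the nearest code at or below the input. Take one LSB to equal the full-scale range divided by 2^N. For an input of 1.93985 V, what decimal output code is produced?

4757

The full-scale span is 2.9 − (0.61) = 2.29 V. LSB = 2.29 V / 2^13 ≈ 279.5 µV.
code = ⌊(V_in − V_min)/LSB⌋ = ⌊(V_in − V_min) × 2^13 / range⌋
     = ⌊(1.93985 − (0.61)) × 8192 / 2.29⌋ = ⌊1.32985 × 8192/2.29⌋
     = ⌊4757.263⌋ = 4757.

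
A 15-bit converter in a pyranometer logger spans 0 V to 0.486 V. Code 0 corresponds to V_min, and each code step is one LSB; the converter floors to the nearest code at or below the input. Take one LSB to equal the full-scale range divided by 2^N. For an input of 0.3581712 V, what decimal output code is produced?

Range is 0.486 V. LSB = 0.486 V / 2^15 ≈ 14.83 µV.
(V_in − V_min) × 2^15/range = (0.3581712 − (0)) × 32768/0.486 = 24149.288.
Floor → code = 24149.

24149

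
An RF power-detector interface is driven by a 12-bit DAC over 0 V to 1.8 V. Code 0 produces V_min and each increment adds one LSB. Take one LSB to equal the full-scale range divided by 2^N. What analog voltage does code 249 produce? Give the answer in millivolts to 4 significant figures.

109.4 mV

Span = 1.8 V. LSB = 1.8 V / 2^12.
V_out = V_min + code × LSB = 0 V + 249 × 1.8 V / 4096
      = 0 + 0.109424 = 0.109424 V.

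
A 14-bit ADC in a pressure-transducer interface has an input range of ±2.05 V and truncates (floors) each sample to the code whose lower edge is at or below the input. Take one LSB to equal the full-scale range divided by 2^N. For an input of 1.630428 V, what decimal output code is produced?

The full-scale span is 2.05 − (-2.05) = 4.1 V. LSB = 4.1 V / 2^14 ≈ 250.2 µV.
code = ⌊(V_in − V_min)/LSB⌋ = ⌊(V_in − V_min) × 2^14 / range⌋
     = ⌊(1.630428 − (-2.05)) × 16384 / 4.1⌋ = ⌊3.680428 × 16384/4.1⌋
     = ⌊14707.349⌋ = 14707.

14707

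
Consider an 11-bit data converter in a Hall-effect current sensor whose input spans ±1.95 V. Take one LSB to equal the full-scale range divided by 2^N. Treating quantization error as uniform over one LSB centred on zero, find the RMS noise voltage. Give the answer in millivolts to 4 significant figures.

Range = 1.95 − (-1.95) = 3.9 V.
One LSB is 3.9 V / 2048 = 1.90430 mV.
For a uniform distribution on [−LSB/2, +LSB/2], V_rms = LSB/√12 = 1.90430 mV/3.4641 = 0.5497 mV.

0.5497 mV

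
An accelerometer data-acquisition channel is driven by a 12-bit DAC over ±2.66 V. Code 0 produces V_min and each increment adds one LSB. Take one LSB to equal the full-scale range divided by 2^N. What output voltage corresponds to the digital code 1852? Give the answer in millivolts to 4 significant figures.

Span: 2.66 V − (-2.66 V) = 5.32 V. LSB = 5.32 V / 2^12.
Output = V_min + (1852/4096) × range = -2.66 + 0.452148 × 5.32 V
      = -2.66 V + 2.40543 V = -0.254570 V.

-254.6 mV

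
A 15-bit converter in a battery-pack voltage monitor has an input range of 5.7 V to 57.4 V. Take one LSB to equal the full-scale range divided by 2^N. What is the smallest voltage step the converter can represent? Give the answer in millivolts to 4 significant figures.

1.578 mV

Range = 57.4 − (5.7) = 51.7 V.
Number of codes = 2^15 = 32768.
Step size = 51.7/32768 V = 1.578 mV.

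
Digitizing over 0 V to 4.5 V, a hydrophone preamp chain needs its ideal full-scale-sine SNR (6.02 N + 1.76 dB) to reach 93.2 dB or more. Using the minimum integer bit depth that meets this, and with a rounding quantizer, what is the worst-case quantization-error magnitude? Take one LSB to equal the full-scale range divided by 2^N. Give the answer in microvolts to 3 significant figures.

34.3 µV

Span = 4.5 V.
Solving 6.02 N ≥ 93.2 − 1.76: N ≥ 15.189. Round up → N = 16.
One LSB is 4.5 V / 65536 = 68.665 µV.
Max error for round-to-nearest is LSB/2 = 34.3 µV.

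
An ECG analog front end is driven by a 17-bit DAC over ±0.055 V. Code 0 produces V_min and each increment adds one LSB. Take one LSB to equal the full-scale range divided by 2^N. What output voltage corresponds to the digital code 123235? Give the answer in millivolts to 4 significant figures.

48.42 mV

Full-scale range = 0.055 V − (-0.055 V) = 0.11 V. LSB = 0.11 V / 2^17.
Output = V_min + (123235/131072) × range = -0.055 + 0.940208 × 0.11 V
      = -0.055 + 0.103423 = 0.0484229 V.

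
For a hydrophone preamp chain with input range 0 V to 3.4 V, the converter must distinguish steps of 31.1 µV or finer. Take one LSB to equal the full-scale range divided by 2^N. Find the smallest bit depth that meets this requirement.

Full-scale range = 3.4 V.
Need 2^N ≥ 3.4 V / 31.1 µV = 109300 → N_min = 17.

17 bits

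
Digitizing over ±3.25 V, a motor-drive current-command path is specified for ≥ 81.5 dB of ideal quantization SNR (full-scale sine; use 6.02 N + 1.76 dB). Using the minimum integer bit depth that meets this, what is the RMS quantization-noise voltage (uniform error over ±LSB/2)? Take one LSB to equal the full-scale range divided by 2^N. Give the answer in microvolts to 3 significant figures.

115 µV

Range = 3.25 − (-3.25) = 6.5 V.
6.02 N + 1.76 ≥ 81.5 gives N ≥ 13.246, so the minimum integer is 14.
One LSB is 6.5 V / 16384 = 396.73 µV.
σ_q = LSB/√12 = 396.73 µV/3.4641 = 115 µV.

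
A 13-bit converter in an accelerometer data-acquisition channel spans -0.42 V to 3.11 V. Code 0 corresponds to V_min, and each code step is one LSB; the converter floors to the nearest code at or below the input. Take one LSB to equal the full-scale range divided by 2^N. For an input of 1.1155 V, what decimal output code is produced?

3563

The full-scale span is 3.11 − (-0.42) = 3.53 V. LSB = 3.53 V / 2^13 ≈ 430.9 µV.
code = ⌊(V_in − V_min)/LSB⌋ = ⌊(V_in − V_min) × 2^13 / range⌋
     = ⌊(1.1155 − (-0.42)) × 8192 / 3.53⌋ = ⌊1.5355 × 8192/3.53⌋
     = ⌊3563.404⌋ = 3563.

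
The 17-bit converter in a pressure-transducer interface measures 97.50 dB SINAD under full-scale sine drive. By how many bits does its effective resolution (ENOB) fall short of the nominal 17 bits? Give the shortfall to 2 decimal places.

1.10 bits

Effective bits = (97.50 − 1.76)/6.02 = 15.9037.
Lost resolution: 17 − 15.9037 = 1.0963 bits.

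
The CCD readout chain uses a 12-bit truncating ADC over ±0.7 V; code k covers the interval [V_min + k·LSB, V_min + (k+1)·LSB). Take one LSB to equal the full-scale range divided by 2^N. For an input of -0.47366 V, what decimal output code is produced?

Range = 0.7 − (-0.7) = 1.4 V. LSB = 1.4 V / 2^12 ≈ 341.8 µV.
code = ⌊(V_in − V_min)/LSB⌋ = ⌊(V_in − V_min) × 2^12 / range⌋
     = ⌊(-0.47366 − (-0.7)) × 4096 / 1.4⌋ = ⌊0.22634 × 4096/1.4⌋
     = ⌊662.206⌋ = 662.

662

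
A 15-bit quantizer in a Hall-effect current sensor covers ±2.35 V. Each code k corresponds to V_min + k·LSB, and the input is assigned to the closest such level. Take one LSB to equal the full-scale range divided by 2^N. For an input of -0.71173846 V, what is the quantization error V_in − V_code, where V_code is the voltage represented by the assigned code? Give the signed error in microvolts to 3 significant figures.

Range = 2.35 − (-2.35) = 4.7 V. LSB = 4.7 V / 2^15 ≈ 143.4 µV.
(-0.71173846 − (-2.35)) / LSB = 1.63826154 × 32768/4.7 = 11421.8200. Nearest integer: k = 11422.
V_code = -2.35 + (11422/32768) × 4.7 = -0.71171264648 V.
Error = V_in − V_code = -0.71173846 − (-0.71171264648) = −25.8 µV.

−25.8 µV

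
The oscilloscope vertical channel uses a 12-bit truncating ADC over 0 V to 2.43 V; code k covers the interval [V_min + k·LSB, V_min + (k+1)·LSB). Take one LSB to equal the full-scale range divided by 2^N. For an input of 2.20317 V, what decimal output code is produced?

Range is 2.43 V. LSB = 2.43 V / 2^12 ≈ 0.5933 mV.
V_in − V_min = 2.20317 − (0) = 2.20317 V.
Divide by LSB: 2.20317 × 4096/2.43 = 3713.6561.
Truncating gives code 3713.

3713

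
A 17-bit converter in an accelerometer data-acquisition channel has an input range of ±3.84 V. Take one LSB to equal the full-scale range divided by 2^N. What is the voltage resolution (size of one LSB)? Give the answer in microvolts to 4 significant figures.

Full-scale range = 3.84 V − (-3.84 V) = 7.68 V.
Number of codes = 2^17 = 131072.
LSB = 7.68 V / 2^17 = 58.59 µV.

58.59 µV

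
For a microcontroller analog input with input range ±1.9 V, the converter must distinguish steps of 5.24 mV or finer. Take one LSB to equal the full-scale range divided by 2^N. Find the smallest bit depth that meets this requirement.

The full-scale span is 1.9 − (-1.9) = 3.8 V.
Levels needed ≥ 3.8/5.24 mV = 725.2. 2^10 = 1024 suffices, so N_min = 10.

10 bits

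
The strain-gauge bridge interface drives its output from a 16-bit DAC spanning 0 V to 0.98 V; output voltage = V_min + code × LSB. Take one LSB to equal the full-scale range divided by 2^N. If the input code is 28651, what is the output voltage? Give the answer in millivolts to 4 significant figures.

428.4 mV

Range is 0.98 V. LSB = 0.98 V / 2^16.
V_out = 0 + 28651 × (0.98/65536) V
      = 0 V + 0.428436 V = 0.428436 V.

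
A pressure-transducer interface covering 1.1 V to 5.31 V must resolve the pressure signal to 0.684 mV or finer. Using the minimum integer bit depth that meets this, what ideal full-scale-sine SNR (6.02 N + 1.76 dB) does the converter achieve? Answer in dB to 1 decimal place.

80.0 dB

Full-scale range = 5.31 V − (1.1 V) = 4.21 V.
Required number of levels: 4.21/0.684 mV = 6155.0; smallest N with 2^N ≥ that is 13.
Ideal SNR at N = 13: 6.02·13 + 1.76 = 80.0 dB.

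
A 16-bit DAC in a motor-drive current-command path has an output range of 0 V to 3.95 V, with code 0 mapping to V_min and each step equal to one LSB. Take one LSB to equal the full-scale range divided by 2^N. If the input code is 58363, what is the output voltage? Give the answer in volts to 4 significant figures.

Span = 3.95 V. LSB = 3.95 V / 2^16.
V_out = 0 + 58363 × (3.95/65536) V
      = 0 + 3.51767 = 3.51767 V.

3.518 V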